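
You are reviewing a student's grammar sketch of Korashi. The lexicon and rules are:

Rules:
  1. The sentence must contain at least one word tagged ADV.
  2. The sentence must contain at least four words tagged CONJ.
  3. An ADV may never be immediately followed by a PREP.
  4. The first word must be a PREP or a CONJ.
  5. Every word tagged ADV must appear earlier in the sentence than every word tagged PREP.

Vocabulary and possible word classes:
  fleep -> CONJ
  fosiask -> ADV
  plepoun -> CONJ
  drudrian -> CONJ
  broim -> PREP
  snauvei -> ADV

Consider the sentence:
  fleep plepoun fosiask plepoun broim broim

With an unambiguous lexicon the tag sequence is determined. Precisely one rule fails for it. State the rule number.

2

Fixed tagging: CONJ CONJ ADV CONJ PREP PREP.
Checking each rule: R1 ✓, R2 ✗, R3 ✓, R4 ✓, R5 ✓.
Only rule 2 fails.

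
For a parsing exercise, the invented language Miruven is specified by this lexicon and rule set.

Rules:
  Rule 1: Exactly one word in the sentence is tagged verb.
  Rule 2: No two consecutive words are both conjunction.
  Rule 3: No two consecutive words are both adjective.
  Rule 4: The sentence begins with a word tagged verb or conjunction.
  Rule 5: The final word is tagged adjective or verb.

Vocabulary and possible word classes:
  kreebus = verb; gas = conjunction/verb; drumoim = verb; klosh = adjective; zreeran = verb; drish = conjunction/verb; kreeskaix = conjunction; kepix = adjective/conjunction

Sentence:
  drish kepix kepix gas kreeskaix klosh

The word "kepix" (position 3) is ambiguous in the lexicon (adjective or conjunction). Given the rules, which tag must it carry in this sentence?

Candidates per position — 1:drish {conjunction,verb}; 2:kepix {adjective,conjunction}; 3:kepix {adjective,conjunction}; 4:gas {conjunction,verb}; 5:kreeskaix {conjunction}; 6:klosh {adjective}.
Position 4: tagging it conjunction would leave rule 2 unsatisfiable, so it must be verb.
Position 1: tagging it verb would leave rule 1 unsatisfiable, so it must be conjunction.
Position 2: tagging it conjunction would leave rule 2 unsatisfiable, so it must be adjective.
Position 3: tagging it adjective would leave rule 3 unsatisfiable, so it must be conjunction.
The unique satisfying tagging is: conjunction adjective conjunction verb conjunction adjective.
Checking: rule 1 satisfied; rule 2 satisfied; rule 3 satisfied; rule 4 satisfied; rule 5 satisfied.

conjunction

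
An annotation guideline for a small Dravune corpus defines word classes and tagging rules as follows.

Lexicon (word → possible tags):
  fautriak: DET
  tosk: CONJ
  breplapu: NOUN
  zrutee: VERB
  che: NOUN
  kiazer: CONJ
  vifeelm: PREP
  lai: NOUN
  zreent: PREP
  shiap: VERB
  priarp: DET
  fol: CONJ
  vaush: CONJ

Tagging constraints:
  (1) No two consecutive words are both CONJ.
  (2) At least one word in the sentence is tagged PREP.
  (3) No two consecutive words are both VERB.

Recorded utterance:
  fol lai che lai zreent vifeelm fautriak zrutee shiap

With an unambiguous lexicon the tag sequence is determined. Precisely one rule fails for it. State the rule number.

Fixed tagging: CONJ NOUN NOUN NOUN PREP PREP DET VERB VERB.
Applying the rules: R1 holds, R2 holds, R3 violated.
Only rule 3 fails.

3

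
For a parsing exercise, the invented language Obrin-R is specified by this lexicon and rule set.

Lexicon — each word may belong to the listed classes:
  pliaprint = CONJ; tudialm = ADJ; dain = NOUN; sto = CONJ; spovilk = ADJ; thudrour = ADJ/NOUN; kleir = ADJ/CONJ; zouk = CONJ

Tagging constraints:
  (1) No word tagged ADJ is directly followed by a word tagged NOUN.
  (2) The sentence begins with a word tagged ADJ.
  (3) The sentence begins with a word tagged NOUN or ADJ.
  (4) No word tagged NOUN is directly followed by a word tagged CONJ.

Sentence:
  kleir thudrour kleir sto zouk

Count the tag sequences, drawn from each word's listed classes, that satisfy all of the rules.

Candidates per position — 1:kleir {ADJ,CONJ}; 2:thudrour {ADJ,NOUN}; 3:kleir {ADJ,CONJ}; 4:sto {CONJ}; 5:zouk {CONJ}.
There are 8 candidate sequences in total.
The sequences that satisfy every rule: ADJ ADJ ADJ CONJ CONJ; ADJ ADJ CONJ CONJ CONJ.
Count = 2.

2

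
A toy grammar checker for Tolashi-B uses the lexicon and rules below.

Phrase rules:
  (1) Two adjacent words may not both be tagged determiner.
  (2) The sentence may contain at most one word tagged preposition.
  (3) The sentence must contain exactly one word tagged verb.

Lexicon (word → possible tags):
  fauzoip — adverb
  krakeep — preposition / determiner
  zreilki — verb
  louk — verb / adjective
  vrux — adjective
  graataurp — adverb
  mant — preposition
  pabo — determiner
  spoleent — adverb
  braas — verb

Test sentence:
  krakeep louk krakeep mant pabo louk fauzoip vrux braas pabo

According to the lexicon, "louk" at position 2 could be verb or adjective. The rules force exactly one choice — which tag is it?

adjective

Candidates per position — 1:krakeep {preposition,determiner}; 2:louk {verb,adjective}; 3:krakeep {preposition,determiner}; 4:mant {preposition}; 5:pabo {determiner}; 6:louk {verb,adjective}; 7:fauzoip {adverb}; 8:vrux {adjective}; 9:braas {verb}; 10:pabo {determiner}.
Position 1: tagging it preposition would leave rule 2 unsatisfiable, so it must be determiner.
Position 2: tagging it verb would leave rule 3 unsatisfiable, so it must be adjective.
Position 3: tagging it preposition would leave rule 2 unsatisfiable, so it must be determiner.
Position 6: tagging it verb would leave rule 3 unsatisfiable, so it must be adjective.
That leaves exactly one tagging: determiner adjective determiner preposition determiner adjective adverb adjective verb determiner.
Rule-by-rule: rule 1 ✓; rule 2 ✓; rule 3 ✓.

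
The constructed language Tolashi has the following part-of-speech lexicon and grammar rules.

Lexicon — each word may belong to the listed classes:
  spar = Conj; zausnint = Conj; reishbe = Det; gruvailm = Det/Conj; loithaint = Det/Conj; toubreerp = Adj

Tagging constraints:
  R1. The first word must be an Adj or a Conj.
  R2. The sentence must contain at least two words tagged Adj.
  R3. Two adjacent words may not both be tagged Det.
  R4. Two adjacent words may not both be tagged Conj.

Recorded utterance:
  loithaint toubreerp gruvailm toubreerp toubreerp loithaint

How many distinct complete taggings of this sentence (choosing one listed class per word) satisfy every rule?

Candidates per position — 1:loithaint {Det,Conj}; 2:toubreerp {Adj}; 3:gruvailm {Det,Conj}; 4:toubreerp {Adj}; 5:toubreerp {Adj}; 6:loithaint {Det,Conj}.
There are 8 candidate sequences in total.
The sequences that satisfy every rule: Conj Adj Det Adj Adj Det; Conj Adj Det Adj Adj Conj; Conj Adj Conj Adj Adj Det; Conj Adj Conj Adj Adj Conj.
Count = 4.

4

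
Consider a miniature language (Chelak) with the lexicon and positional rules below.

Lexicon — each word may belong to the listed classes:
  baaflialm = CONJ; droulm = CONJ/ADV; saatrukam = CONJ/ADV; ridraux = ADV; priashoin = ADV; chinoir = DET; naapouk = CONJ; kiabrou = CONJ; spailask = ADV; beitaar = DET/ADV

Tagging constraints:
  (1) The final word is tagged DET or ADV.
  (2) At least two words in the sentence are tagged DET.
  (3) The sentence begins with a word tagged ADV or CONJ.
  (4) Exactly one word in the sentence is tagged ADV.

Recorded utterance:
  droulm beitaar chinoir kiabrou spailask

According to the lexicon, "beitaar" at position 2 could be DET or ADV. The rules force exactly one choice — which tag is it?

DET

Candidates per position — 1:droulm {CONJ,ADV}; 2:beitaar {DET,ADV}; 3:chinoir {DET}; 4:kiabrou {CONJ}; 5:spailask {ADV}.
Position 1: ADV is ruled out by rule 4; that leaves CONJ.
Position 2: ADV is ruled out by rule 2; that leaves DET.
That leaves exactly one tagging: CONJ DET DET CONJ ADV.
Rule-by-rule: rule 1 ✓; rule 2 ✓; rule 3 ✓; rule 4 ✓.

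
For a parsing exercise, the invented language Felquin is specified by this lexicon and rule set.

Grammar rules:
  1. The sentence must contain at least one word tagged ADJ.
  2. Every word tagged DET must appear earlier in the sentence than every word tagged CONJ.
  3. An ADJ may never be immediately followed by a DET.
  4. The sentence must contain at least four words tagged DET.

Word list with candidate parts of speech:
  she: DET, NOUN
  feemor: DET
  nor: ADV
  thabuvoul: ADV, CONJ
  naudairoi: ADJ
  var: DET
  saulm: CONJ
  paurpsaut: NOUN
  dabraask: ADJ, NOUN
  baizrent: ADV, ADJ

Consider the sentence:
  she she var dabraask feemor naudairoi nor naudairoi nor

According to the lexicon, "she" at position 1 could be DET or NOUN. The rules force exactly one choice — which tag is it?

DET

Candidates per position — 1:she {DET,NOUN}; 2:she {DET,NOUN}; 3:var {DET}; 4:dabraask {ADJ,NOUN}; 5:feemor {DET}; 6:naudairoi {ADJ}; 7:nor {ADV}; 8:naudairoi {ADJ}; 9:nor {ADV}.
Position 1: NOUN is ruled out by rule 4; that leaves DET.
Position 2: NOUN is ruled out by rule 4; that leaves DET.
Position 4: ADJ is ruled out by rule 3; that leaves NOUN.
So the tagging must be: DET DET DET NOUN DET ADJ ADV ADJ ADV.
Checking: rule 1 holds; rule 2 holds; rule 3 holds; rule 4 holds.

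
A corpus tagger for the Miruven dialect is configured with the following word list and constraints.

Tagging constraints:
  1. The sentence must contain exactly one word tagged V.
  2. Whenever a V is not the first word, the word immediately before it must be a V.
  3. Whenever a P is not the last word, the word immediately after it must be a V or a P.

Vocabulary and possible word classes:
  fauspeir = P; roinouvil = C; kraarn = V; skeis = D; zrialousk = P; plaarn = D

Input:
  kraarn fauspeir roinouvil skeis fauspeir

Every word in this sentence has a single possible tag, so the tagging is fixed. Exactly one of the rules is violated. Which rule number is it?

Fixed tagging: V P C D P.
Checking each rule: R1 pass, R2 pass, R3 fail.
Only rule 3 fails.

3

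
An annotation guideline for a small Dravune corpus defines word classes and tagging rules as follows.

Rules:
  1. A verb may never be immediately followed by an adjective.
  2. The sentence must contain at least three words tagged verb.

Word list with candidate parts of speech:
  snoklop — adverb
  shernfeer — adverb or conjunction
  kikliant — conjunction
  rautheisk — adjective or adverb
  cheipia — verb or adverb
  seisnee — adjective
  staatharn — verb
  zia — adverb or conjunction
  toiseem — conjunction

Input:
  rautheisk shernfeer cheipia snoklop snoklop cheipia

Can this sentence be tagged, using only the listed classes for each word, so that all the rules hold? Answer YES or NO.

NO

Candidates per position — 1:rautheisk {adjective,adverb}; 2:shernfeer {adverb,conjunction}; 3:cheipia {verb,adverb}; 4:snoklop {adverb}; 5:snoklop {adverb}; 6:cheipia {verb,adverb}.
Rule 2 cannot be satisfied by any choice of tags from the lexicon.
So there is no consistent tagging.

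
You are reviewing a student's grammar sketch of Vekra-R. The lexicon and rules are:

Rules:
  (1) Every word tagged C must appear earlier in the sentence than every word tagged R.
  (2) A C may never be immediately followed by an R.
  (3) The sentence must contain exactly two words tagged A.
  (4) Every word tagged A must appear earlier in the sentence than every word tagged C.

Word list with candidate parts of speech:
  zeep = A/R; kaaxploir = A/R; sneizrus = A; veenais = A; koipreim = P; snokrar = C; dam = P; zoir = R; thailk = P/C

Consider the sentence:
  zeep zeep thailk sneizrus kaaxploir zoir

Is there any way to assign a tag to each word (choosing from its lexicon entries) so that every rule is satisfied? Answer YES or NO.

YES

Candidates per position — 1:zeep {A,R}; 2:zeep {A,R}; 3:thailk {P,C}; 4:sneizrus {A}; 5:kaaxploir {A,R}; 6:zoir {R}.
One satisfying assignment: A R P A R R.
Verifying each rule — rule 1 holds; rule 2 holds; rule 3 holds; rule 4 holds.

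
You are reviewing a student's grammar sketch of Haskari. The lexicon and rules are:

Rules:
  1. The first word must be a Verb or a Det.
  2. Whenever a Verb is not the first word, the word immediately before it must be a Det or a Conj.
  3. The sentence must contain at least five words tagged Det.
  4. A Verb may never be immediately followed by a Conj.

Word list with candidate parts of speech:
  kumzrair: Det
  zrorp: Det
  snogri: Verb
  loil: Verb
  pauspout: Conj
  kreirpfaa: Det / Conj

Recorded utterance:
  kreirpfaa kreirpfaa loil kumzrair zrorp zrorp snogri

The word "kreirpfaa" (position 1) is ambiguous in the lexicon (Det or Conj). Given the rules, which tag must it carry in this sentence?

Candidates per position — 1:kreirpfaa {Det,Conj}; 2:kreirpfaa {Det,Conj}; 3:loil {Verb}; 4:kumzrair {Det}; 5:zrorp {Det}; 6:zrorp {Det}; 7:snogri {Verb}.
Position 1: tagging it Conj would leave rule 1 unsatisfiable, so it must be Det.
Position 2: tagging it Conj would leave rule 3 unsatisfiable, so it must be Det.
The only consistent sequence is: Det Det Verb Det Det Det Verb.
Rule-by-rule: rule 1 satisfied; rule 2 satisfied; rule 3 satisfied; rule 4 satisfied.

Det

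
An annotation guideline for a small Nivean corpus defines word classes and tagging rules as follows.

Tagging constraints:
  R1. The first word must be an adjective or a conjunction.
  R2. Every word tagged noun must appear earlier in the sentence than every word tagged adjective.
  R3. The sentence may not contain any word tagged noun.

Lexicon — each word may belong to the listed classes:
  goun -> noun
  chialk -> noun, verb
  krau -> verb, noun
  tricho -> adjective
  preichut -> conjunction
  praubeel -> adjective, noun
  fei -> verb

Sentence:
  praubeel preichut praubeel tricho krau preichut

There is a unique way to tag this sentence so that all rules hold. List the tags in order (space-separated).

adjective conjunction adjective adjective verb conjunction

Candidates per position — 1:praubeel {adjective,noun}; 2:preichut {conjunction}; 3:praubeel {adjective,noun}; 4:tricho {adjective}; 5:krau {verb,noun}; 6:preichut {conjunction}.
If word 1 were noun, no tagging could satisfy rule 1; so word 1 is adjective.
If word 3 were noun, no tagging could satisfy rule 2; so word 3 is adjective.
If word 5 were noun, no tagging could satisfy rule 2; so word 5 is verb.
That leaves exactly one tagging: adjective conjunction adjective adjective verb conjunction.
Verifying each rule — rule 1 holds; rule 2 holds; rule 3 holds.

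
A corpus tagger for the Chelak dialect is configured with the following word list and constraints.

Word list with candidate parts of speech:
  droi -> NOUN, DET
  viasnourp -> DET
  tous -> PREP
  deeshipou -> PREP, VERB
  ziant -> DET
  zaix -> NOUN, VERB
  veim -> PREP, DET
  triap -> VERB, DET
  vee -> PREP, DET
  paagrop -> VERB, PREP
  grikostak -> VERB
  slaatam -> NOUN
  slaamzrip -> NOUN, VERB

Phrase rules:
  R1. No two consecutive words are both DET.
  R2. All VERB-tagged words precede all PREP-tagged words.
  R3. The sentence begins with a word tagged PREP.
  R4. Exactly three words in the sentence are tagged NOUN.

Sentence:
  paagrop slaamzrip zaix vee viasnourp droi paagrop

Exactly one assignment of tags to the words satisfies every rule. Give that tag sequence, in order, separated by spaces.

Candidates per position — 1:paagrop {VERB,PREP}; 2:slaamzrip {NOUN,VERB}; 3:zaix {NOUN,VERB}; 4:vee {PREP,DET}; 5:viasnourp {DET}; 6:droi {NOUN,DET}; 7:paagrop {VERB,PREP}.
Position 1: VERB is ruled out by rule 3; that leaves PREP.
Position 2: VERB is ruled out by rule 2; that leaves NOUN.
Position 3: VERB is ruled out by rule 2; that leaves NOUN.
Position 4: DET is ruled out by rule 1; that leaves PREP.
Position 6: DET is ruled out by rule 1; that leaves NOUN.
Position 7: VERB is ruled out by rule 2; that leaves PREP.
The only consistent sequence is: PREP NOUN NOUN PREP DET NOUN PREP.
Rule-by-rule: rule 1 ok; rule 2 ok; rule 3 ok; rule 4 ok.

PREP NOUN NOUN PREP DET NOUN PREP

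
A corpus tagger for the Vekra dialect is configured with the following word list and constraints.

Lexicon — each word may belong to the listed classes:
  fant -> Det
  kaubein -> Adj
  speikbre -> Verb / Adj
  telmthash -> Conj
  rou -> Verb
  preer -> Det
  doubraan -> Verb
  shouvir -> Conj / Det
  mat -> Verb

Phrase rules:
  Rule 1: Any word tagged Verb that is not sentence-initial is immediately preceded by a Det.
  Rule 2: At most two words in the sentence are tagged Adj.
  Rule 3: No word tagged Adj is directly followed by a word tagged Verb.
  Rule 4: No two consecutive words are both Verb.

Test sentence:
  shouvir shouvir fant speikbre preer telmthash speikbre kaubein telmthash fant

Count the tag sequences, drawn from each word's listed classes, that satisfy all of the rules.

Candidates per position — 1:shouvir {Conj,Det}; 2:shouvir {Conj,Det}; 3:fant {Det}; 4:speikbre {Verb,Adj}; 5:preer {Det}; 6:telmthash {Conj}; 7:speikbre {Verb,Adj}; 8:kaubein {Adj}; 9:telmthash {Conj}; 10:fant {Det}.
There are 16 candidate sequences in total.
The sequences that satisfy every rule: Conj Conj Det Verb Det Conj Adj Adj Conj Det; Conj Det Det Verb Det Conj Adj Adj Conj Det; Det Conj Det Verb Det Conj Adj Adj Conj Det; Det Det Det Verb Det Conj Adj Adj Conj Det.
Count = 4.

4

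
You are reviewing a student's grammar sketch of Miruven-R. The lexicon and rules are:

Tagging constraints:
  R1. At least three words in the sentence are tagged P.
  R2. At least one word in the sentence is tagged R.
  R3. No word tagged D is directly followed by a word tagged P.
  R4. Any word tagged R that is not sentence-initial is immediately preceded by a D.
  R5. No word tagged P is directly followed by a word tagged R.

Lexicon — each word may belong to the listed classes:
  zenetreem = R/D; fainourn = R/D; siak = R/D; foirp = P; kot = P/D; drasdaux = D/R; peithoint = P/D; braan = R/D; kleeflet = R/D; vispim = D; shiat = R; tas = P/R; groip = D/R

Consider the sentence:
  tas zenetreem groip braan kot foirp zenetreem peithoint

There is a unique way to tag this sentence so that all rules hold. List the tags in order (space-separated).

P D D R P P D D

Candidates per position — 1:tas {P,R}; 2:zenetreem {R,D}; 3:groip {D,R}; 4:braan {R,D}; 5:kot {P,D}; 6:foirp {P}; 7:zenetreem {R,D}; 8:peithoint {P,D}.
Word 2 cannot be R — rule 4 would then fail for every completion. It is D.
Word 4 cannot be D — rule 3 would then fail for every completion. It is R.
Word 5 cannot be D — rule 3 would then fail for every completion. It is P.
Word 7 cannot be R — rule 4 would then fail for every completion. It is D.
Word 8 cannot be P — rule 3 would then fail for every completion. It is D.
Word 1 cannot be R — rule 1 would then fail for every completion. It is P.
Word 3 cannot be R — rule 4 would then fail for every completion. It is D.
So the tagging must be: P D D R P P D D.
Check: rule 1 ✓; rule 2 ✓; rule 3 ✓; rule 4 ✓; rule 5 ✓.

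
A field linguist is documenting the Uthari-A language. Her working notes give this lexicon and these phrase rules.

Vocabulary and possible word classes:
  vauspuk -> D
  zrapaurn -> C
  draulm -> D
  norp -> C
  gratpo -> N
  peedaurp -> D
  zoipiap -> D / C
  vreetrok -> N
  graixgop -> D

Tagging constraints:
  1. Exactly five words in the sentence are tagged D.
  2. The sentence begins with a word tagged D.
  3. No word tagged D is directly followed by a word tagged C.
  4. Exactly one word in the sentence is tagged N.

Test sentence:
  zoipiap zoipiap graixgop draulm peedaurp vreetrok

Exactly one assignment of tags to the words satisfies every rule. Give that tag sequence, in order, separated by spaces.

D D D D D N

Candidates per position — 1:zoipiap {D,C}; 2:zoipiap {D,C}; 3:graixgop {D}; 4:draulm {D}; 5:peedaurp {D}; 6:vreetrok {N}.
If word 1 were C, no tagging could satisfy rule 1; so word 1 is D.
If word 2 were C, no tagging could satisfy rule 1; so word 2 is D.
The only consistent sequence is: D D D D D N.
Verifying each rule — rule 1 holds; rule 2 holds; rule 3 holds; rule 4 holds.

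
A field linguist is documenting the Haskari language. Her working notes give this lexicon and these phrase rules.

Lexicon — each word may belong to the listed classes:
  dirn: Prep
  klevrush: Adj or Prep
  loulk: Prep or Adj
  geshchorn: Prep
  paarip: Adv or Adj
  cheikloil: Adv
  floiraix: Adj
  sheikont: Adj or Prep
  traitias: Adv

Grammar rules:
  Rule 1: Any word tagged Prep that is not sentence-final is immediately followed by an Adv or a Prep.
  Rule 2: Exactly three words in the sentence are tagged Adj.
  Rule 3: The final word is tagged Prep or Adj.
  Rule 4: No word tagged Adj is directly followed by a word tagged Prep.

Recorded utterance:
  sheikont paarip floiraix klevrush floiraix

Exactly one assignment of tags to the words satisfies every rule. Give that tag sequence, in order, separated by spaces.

Prep Adv Adj Adj Adj

Candidates per position — 1:sheikont {Adj,Prep}; 2:paarip {Adv,Adj}; 3:floiraix {Adj}; 4:klevrush {Adj,Prep}; 5:floiraix {Adj}.
Position 4: tagging it Prep would leave rule 1 unsatisfiable, so it must be Adj.
Position 1: tagging it Adj would leave rule 2 unsatisfiable, so it must be Prep.
Position 2: tagging it Adj would leave rule 1 unsatisfiable, so it must be Adv.
The unique satisfying tagging is: Prep Adv Adj Adj Adj.
Check: rule 1 ok; rule 2 ok; rule 3 ok; rule 4 ok.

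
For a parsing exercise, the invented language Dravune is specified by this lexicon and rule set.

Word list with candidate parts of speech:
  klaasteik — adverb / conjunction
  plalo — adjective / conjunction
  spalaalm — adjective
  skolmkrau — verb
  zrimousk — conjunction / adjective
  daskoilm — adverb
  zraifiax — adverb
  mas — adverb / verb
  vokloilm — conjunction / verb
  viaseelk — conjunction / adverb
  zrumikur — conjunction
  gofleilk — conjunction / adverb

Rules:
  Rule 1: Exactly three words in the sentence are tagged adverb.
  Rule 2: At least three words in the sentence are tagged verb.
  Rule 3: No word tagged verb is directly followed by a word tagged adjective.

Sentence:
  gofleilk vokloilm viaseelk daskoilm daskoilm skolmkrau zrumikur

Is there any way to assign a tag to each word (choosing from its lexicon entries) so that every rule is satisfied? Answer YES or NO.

NO

Candidates per position — 1:gofleilk {conjunction,adverb}; 2:vokloilm {conjunction,verb}; 3:viaseelk {conjunction,adverb}; 4:daskoilm {adverb}; 5:daskoilm {adverb}; 6:skolmkrau {verb}; 7:zrumikur {conjunction}.
Rule 2 cannot be satisfied by any choice of tags from the lexicon.
So there is no consistent tagging.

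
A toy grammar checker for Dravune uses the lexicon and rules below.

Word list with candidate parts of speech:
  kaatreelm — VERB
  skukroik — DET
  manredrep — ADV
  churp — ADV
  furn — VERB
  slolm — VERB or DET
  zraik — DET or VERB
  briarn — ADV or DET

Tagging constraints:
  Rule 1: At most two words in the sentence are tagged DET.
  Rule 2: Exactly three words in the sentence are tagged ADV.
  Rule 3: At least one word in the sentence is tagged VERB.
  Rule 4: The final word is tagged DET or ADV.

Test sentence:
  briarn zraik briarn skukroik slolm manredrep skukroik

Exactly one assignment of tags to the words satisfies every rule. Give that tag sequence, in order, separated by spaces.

ADV VERB ADV DET VERB ADV DET

Candidates per position — 1:briarn {ADV,DET}; 2:zraik {DET,VERB}; 3:briarn {ADV,DET}; 4:skukroik {DET}; 5:slolm {VERB,DET}; 6:manredrep {ADV}; 7:skukroik {DET}.
Word 1 cannot be DET — rule 1 would then fail for every completion. It is ADV.
Word 2 cannot be DET — rule 1 would then fail for every completion. It is VERB.
Word 3 cannot be DET — rule 1 would then fail for every completion. It is ADV.
Word 5 cannot be DET — rule 1 would then fail for every completion. It is VERB.
That leaves exactly one tagging: ADV VERB ADV DET VERB ADV DET.
Check: rule 1 ok; rule 2 ok; rule 3 ok; rule 4 ok.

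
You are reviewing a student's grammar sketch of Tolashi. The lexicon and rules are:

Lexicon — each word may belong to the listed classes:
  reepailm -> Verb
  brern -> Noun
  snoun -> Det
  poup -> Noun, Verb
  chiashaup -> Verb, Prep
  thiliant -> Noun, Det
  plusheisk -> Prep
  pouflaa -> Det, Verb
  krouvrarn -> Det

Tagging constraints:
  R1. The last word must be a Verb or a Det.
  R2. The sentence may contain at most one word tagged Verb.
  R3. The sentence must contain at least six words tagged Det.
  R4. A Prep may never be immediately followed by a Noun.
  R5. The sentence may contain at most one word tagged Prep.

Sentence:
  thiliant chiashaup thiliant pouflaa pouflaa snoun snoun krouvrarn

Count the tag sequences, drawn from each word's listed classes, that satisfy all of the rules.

Candidates per position — 1:thiliant {Noun,Det}; 2:chiashaup {Verb,Prep}; 3:thiliant {Noun,Det}; 4:pouflaa {Det,Verb}; 5:pouflaa {Det,Verb}; 6:snoun {Det}; 7:snoun {Det}; 8:krouvrarn {Det}.
There are 32 candidate sequences in total.
Checking each against the rules leaves 7 sequences.
Count = 7.

7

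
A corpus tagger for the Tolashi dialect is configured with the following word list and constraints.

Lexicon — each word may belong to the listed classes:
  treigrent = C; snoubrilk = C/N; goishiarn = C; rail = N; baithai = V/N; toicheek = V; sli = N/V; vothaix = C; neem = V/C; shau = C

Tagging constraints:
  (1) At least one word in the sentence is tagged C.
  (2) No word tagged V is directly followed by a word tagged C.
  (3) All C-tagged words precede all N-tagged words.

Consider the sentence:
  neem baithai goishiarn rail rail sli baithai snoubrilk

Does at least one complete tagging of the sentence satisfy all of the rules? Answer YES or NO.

Candidates per position — 1:neem {V,C}; 2:baithai {V,N}; 3:goishiarn {C}; 4:rail {N}; 5:rail {N}; 6:sli {N,V}; 7:baithai {V,N}; 8:snoubrilk {C,N}.
Every candidate sequence violates at least one rule; no consistent tagging exists.

NO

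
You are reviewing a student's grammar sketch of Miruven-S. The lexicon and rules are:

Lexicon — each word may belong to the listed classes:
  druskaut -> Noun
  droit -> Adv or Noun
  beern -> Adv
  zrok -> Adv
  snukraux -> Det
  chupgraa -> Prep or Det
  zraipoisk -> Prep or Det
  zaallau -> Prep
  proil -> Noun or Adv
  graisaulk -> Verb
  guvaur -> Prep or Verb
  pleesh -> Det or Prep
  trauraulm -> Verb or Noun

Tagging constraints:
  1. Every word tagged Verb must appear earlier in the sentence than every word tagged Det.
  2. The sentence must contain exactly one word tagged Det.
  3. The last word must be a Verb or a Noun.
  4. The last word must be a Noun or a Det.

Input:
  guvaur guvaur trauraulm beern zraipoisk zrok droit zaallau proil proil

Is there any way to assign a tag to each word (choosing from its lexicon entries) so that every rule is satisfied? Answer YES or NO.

YES

Candidates per position — 1:guvaur {Prep,Verb}; 2:guvaur {Prep,Verb}; 3:trauraulm {Verb,Noun}; 4:beern {Adv}; 5:zraipoisk {Prep,Det}; 6:zrok {Adv}; 7:droit {Adv,Noun}; 8:zaallau {Prep}; 9:proil {Noun,Adv}; 10:proil {Noun,Adv}.
One satisfying assignment: Verb Prep Verb Adv Det Adv Adv Prep Adv Noun.
Rule-by-rule: rule 1 satisfied; rule 2 satisfied; rule 3 satisfied; rule 4 satisfied.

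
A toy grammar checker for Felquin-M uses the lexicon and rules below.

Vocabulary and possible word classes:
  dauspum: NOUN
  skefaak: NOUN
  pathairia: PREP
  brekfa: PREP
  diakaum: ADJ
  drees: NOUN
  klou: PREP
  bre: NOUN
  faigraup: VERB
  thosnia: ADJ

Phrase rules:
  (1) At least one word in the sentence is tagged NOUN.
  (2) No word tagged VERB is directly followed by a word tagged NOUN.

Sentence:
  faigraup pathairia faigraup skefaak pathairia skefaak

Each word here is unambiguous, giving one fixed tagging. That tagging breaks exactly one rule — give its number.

2

Fixed tagging: VERB PREP VERB NOUN PREP NOUN.
Checking each rule: R1 holds, R2 violated.
Only rule 2 fails.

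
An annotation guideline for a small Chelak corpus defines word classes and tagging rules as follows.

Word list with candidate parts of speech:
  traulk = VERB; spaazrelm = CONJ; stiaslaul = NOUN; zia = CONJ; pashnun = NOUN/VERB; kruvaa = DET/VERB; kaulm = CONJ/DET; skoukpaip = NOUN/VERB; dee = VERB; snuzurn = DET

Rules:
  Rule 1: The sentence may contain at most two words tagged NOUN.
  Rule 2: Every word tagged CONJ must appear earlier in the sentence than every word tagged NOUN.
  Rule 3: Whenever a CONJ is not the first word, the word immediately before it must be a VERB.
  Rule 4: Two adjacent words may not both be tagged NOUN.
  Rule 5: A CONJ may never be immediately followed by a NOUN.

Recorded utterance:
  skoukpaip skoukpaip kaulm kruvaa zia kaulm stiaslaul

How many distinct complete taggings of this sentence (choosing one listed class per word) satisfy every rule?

Candidates per position — 1:skoukpaip {NOUN,VERB}; 2:skoukpaip {NOUN,VERB}; 3:kaulm {CONJ,DET}; 4:kruvaa {DET,VERB}; 5:zia {CONJ}; 6:kaulm {CONJ,DET}; 7:stiaslaul {NOUN}.
There are 32 candidate sequences in total.
The sequences that satisfy every rule: VERB VERB CONJ VERB CONJ DET NOUN; VERB VERB DET VERB CONJ DET NOUN.
Count = 2.

2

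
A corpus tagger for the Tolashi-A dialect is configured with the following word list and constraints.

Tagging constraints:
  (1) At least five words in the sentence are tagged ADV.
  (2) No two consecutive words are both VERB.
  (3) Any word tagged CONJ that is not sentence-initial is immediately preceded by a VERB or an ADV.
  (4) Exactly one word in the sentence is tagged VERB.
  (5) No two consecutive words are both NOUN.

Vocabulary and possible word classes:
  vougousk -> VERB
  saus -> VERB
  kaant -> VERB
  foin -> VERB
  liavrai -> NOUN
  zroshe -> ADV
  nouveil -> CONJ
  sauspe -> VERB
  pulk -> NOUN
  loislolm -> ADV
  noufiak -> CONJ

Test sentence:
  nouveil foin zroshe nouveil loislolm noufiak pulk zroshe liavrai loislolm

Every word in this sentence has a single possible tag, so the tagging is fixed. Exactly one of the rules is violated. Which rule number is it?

1

Fixed tagging: CONJ VERB ADV CONJ ADV CONJ NOUN ADV NOUN ADV.
Applying the rules: R1 fail, R2 pass, R3 pass, R4 pass, R5 pass.
Only rule 1 fails.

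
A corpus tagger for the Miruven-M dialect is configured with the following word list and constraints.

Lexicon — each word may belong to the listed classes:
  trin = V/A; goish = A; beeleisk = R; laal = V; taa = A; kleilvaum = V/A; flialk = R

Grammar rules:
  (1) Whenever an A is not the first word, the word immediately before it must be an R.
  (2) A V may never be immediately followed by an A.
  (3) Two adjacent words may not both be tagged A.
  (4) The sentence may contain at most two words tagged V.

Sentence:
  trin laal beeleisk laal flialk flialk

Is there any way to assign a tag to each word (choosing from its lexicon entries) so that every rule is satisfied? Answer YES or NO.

Candidates per position — 1:trin {V,A}; 2:laal {V}; 3:beeleisk {R}; 4:laal {V}; 5:flialk {R}; 6:flialk {R}.
One satisfying assignment: A V R V R R.
Verifying each rule — rule 1 ok; rule 2 ok; rule 3 ok; rule 4 ok.

YES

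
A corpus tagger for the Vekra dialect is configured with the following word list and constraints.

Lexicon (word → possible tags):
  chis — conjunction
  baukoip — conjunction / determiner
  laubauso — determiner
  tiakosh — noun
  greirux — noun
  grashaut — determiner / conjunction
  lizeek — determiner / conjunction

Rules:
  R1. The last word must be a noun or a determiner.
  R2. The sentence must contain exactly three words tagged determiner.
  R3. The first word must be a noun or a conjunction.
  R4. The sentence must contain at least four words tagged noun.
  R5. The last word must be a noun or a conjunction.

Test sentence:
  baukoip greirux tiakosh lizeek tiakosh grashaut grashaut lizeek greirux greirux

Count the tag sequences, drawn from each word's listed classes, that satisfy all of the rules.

4

Candidates per position — 1:baukoip {conjunction,determiner}; 2:greirux {noun}; 3:tiakosh {noun}; 4:lizeek {determiner,conjunction}; 5:tiakosh {noun}; 6:grashaut {determiner,conjunction}; 7:grashaut {determiner,conjunction}; 8:lizeek {determiner,conjunction}; 9:greirux {noun}; 10:greirux {noun}.
There are 32 candidate sequences in total.
The sequences that satisfy every rule: conjunction noun noun determiner noun determiner determiner conjunction noun noun; conjunction noun noun determiner noun determiner conjunction determiner noun noun; conjunction noun noun determiner noun conjunction determiner determiner noun noun; conjunction noun noun conjunction noun determiner determiner determiner noun noun.
Count = 4.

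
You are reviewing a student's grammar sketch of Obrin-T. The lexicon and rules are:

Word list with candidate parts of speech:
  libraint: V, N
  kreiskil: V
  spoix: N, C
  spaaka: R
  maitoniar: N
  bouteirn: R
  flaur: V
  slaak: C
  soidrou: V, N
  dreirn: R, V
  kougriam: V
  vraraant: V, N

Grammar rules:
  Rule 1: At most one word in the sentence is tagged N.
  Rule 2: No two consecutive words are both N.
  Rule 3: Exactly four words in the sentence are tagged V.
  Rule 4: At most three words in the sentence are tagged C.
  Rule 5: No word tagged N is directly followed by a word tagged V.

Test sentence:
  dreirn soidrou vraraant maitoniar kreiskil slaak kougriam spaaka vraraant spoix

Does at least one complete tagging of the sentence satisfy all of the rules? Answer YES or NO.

NO

Candidates per position — 1:dreirn {R,V}; 2:soidrou {V,N}; 3:vraraant {V,N}; 4:maitoniar {N}; 5:kreiskil {V}; 6:slaak {C}; 7:kougriam {V}; 8:spaaka {R}; 9:vraraant {V,N}; 10:spoix {N,C}.
Rule 5 cannot be satisfied by any choice of tags from the lexicon.
So there is no consistent tagging.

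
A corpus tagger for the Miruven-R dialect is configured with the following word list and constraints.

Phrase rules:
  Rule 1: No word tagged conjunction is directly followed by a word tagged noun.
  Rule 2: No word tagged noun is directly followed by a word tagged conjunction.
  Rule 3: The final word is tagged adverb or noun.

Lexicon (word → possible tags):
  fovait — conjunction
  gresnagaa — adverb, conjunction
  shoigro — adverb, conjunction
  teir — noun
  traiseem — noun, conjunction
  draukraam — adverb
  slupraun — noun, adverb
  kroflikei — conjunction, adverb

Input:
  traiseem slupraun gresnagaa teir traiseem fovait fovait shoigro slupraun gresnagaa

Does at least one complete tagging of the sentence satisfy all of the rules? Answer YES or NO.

NO

Candidates per position — 1:traiseem {noun,conjunction}; 2:slupraun {noun,adverb}; 3:gresnagaa {adverb,conjunction}; 4:teir {noun}; 5:traiseem {noun,conjunction}; 6:fovait {conjunction}; 7:fovait {conjunction}; 8:shoigro {adverb,conjunction}; 9:slupraun {noun,adverb}; 10:gresnagaa {adverb,conjunction}.
Rule 2 cannot be satisfied by any choice of tags from the lexicon.
So there is no consistent tagging.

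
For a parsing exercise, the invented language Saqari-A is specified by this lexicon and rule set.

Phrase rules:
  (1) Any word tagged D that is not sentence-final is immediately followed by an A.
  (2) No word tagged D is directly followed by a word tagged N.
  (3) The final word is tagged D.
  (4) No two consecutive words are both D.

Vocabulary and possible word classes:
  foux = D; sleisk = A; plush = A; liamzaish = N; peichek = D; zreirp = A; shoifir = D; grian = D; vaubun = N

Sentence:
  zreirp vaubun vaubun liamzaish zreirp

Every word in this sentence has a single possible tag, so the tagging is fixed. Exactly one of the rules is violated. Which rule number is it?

3

Fixed tagging: A N N N A.
Rule check: R1 ✓, R2 ✓, R3 ✗, R4 ✓.
Only rule 3 fails.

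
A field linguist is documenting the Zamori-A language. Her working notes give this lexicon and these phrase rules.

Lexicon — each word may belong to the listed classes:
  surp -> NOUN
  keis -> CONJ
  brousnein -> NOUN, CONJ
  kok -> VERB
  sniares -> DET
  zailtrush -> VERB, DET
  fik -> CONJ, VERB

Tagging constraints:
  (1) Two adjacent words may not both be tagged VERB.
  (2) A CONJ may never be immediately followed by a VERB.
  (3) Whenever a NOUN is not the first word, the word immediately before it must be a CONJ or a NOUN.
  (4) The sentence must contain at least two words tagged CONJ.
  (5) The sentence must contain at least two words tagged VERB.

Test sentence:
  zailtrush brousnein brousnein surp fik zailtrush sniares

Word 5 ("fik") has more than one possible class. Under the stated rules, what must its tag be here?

Candidates per position — 1:zailtrush {VERB,DET}; 2:brousnein {NOUN,CONJ}; 3:brousnein {NOUN,CONJ}; 4:surp {NOUN}; 5:fik {CONJ,VERB}; 6:zailtrush {VERB,DET}; 7:sniares {DET}.
Position 2: NOUN is ruled out by rule 3; that leaves CONJ.
Position 5: the remaining choice is settled jointly with positions 1, 3, 6 — only VERB at position 5 is part of a tagging that satisfies every rule.
That leaves exactly one tagging: VERB CONJ CONJ NOUN VERB DET DET.
Verifying each rule — rule 1 ok; rule 2 ok; rule 3 ok; rule 4 ok; rule 5 ok.

VERB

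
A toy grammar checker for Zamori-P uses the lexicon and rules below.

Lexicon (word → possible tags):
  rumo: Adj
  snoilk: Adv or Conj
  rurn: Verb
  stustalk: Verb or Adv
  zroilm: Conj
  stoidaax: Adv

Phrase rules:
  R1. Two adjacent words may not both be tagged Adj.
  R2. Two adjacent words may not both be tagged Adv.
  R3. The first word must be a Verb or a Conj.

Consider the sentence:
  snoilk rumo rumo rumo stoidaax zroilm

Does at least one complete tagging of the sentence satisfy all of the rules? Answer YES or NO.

NO

Candidates per position — 1:snoilk {Adv,Conj}; 2:rumo {Adj}; 3:rumo {Adj}; 4:rumo {Adj}; 5:stoidaax {Adv}; 6:zroilm {Conj}.
Rule 1 cannot be satisfied by any choice of tags from the lexicon.
So there is no consistent tagging.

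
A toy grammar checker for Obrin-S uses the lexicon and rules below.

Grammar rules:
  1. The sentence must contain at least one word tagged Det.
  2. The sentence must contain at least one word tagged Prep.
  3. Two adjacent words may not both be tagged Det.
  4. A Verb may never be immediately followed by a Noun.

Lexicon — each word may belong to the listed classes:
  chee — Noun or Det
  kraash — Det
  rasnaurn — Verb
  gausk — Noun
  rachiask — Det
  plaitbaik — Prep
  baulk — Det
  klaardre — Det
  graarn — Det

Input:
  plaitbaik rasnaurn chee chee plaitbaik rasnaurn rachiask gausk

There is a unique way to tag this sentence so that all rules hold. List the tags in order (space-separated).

Candidates per position — 1:plaitbaik {Prep}; 2:rasnaurn {Verb}; 3:chee {Noun,Det}; 4:chee {Noun,Det}; 5:plaitbaik {Prep}; 6:rasnaurn {Verb}; 7:rachiask {Det}; 8:gausk {Noun}.
If word 3 were Noun, no tagging could satisfy rule 4; so word 3 is Det.
If word 4 were Det, no tagging could satisfy rule 3; so word 4 is Noun.
So the tagging must be: Prep Verb Det Noun Prep Verb Det Noun.
Checking: rule 1 ✓; rule 2 ✓; rule 3 ✓; rule 4 ✓.

Prep Verb Det Noun Prep Verb Det Noun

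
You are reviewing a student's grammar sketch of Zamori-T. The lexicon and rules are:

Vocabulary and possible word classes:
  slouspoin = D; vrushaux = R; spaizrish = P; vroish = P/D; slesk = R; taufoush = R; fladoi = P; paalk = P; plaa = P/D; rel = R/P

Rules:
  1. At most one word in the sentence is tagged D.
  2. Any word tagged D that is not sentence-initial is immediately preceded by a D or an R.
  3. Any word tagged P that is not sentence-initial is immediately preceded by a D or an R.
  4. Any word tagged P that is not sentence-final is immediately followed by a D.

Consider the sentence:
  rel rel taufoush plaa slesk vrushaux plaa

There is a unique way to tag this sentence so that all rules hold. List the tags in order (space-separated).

Candidates per position — 1:rel {R,P}; 2:rel {R,P}; 3:taufoush {R}; 4:plaa {P,D}; 5:slesk {R}; 6:vrushaux {R}; 7:plaa {P,D}.
If word 1 were P, no tagging could satisfy rule 4; so word 1 is R.
If word 2 were P, no tagging could satisfy rule 4; so word 2 is R.
If word 4 were P, no tagging could satisfy rule 4; so word 4 is D.
If word 7 were D, no tagging could satisfy rule 1; so word 7 is P.
So the tagging must be: R R R D R R P.
Check: rule 1 satisfied; rule 2 satisfied; rule 3 satisfied; rule 4 satisfied.

R R R D R R P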